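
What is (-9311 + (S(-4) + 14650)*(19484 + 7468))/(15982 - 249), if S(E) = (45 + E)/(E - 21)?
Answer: 9869832193/393325 ≈ 25093.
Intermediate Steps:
S(E) = (45 + E)/(-21 + E)
(-9311 + (S(-4) + 14650)*(19484 + 7468))/(15982 - 249) = (-9311 + ((45 - 4)/(-21 - 4) + 14650)*(19484 + 7468))/(15982 - 249) = (-9311 + (41/(-25) + 14650)*26952)/15733 = (-9311 + (-1/25*41 + 14650)*26952)*(1/15733) = (-9311 + (-41/25 + 14650)*26952)*(1/15733) = (-9311 + (366209/25)*26952)*(1/15733) = (-9311 + 9870064968/25)*(1/15733) = (9869832193/25)*(1/15733) = 9869832193/393325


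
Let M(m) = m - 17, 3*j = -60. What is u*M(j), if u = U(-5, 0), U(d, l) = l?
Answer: 0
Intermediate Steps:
j = -20 (j = (⅓)*(-60) = -20)
M(m) = -17 + m
u = 0
u*M(j) = 0*(-17 - 20) = 0*(-37) = 0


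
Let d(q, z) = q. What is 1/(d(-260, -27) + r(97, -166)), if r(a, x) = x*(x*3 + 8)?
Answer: 1/81080 ≈ 1.2334e-5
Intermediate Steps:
r(a, x) = x*(8 + 3*x) (r(a, x) = x*(3*x + 8) = x*(8 + 3*x))
1/(d(-260, -27) + r(97, -166)) = 1/(-260 - 166*(8 + 3*(-166))) = 1/(-260 - 166*(8 - 498)) = 1/(-260 - 166*(-490)) = 1/(-260 + 81340) = 1/81080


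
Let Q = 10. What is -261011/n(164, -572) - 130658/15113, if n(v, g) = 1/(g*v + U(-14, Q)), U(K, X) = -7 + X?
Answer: 370028760158957/15113 ≈ 2.4484e+10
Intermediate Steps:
n(v, g) = 1/(3 + g*v) (n(v, g) = 1/(g*v + (-7 + 10)) = 1/(g*v + 3) = 1/(3 + g*v))
-261011/n(164, -572) - 130658/15113 = -261011/(1/(3 - 572*164)) - 130658/15113 = -261011/(1/(3 - 93808)) - 130658*1/15113 = -261011/(1/(-93805)) - 130658/15113 = -261011/(-1/93805) - 130658/15113 = -261011*(-93805) - 130658/15113 = 24484136855 - 130658/15113 = 370028760158957/15113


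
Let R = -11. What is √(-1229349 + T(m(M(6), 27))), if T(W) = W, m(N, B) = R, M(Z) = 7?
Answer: 44*I*√635 ≈ 1108.8*I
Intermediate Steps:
m(N, B) = -11
√(-1229349 + T(m(M(6), 27))) = √(-1229349 - 11) = √(-1229360) = 44*I*√635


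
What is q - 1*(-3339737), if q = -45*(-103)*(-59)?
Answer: 3066272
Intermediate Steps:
q = -273465 (q = 4635*(-59) = -273465)
q - 1*(-3339737) = -273465 - 1*(-3339737) = -273465 + 3339737 = 3066272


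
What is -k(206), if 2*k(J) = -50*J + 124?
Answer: 5088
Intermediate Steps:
k(J) = 62 - 25*J (k(J) = (-50*J + 124)/2 = (124 - 50*J)/2 = 62 - 25*J)
-k(206) = -(62 - 25*206) = -(62 - 5150) = -1*(-5088) = 5088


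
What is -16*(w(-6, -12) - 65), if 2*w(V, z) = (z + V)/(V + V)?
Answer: 1028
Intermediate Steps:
w(V, z) = (V + z)/(4*V) (w(V, z) = ((z + V)/(V + V))/2 = ((V + z)/((2*V)))/2 = ((V + z)*(1/(2*V)))/2 = ((V + z)/(2*V))/2 = (V + z)/(4*V))
-16*(w(-6, -12) - 65) = -16*((1/4)*(-6 - 12)/(-6) - 65) = -16*((1/4)*(-1/6)*(-18) - 65) = -16*(3/4 - 65) = -16*(-257/4) = 1028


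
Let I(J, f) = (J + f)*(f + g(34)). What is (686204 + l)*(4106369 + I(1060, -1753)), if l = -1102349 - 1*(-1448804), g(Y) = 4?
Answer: 5492120474734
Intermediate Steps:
I(J, f) = (4 + f)*(J + f) (I(J, f) = (J + f)*(f + 4) = (J + f)*(4 + f) = (4 + f)*(J + f))
l = 346455 (l = -1102349 + 1448804 = 346455)
(686204 + l)*(4106369 + I(1060, -1753)) = (686204 + 346455)*(4106369 + ((-1753)² + 4*1060 + 4*(-1753) + 1060*(-1753))) = 1032659*(4106369 + (3073009 + 4240 - 7012 - 1858180)) = 1032659*(4106369 + 1212057) = 1032659*5318426 = 5492120474734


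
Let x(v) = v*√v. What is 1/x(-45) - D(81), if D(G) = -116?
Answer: 116 + I*√5/675 ≈ 116.0 + 0.0033127*I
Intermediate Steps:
x(v) = v^(3/2)
1/x(-45) - D(81) = 1/((-45)^(3/2)) - 1*(-116) = 1/(-135*I*√5) + 116 = I*√5/675 + 116 = 116 + I*√5/675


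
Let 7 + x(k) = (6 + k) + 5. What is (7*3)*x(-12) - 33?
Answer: -201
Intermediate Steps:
x(k) = 4 + k (x(k) = -7 + ((6 + k) + 5) = -7 + (11 + k) = 4 + k)
(7*3)*x(-12) - 33 = (7*3)*(4 - 12) - 33 = 21*(-8) - 33 = -168 - 33 = -201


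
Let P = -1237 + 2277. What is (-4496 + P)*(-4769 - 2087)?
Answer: 23694336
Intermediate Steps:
P = 1040
(-4496 + P)*(-4769 - 2087) = (-4496 + 1040)*(-4769 - 2087) = -3456*(-6856) = 23694336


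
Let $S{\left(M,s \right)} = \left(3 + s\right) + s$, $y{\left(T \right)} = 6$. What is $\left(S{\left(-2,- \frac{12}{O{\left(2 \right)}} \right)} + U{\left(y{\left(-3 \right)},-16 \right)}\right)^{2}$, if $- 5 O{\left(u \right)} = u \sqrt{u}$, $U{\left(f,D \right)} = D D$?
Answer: $68881 + 15540 \sqrt{2} \approx 90858.0$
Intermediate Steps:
$U{\left(f,D \right)} = D^{2}$
$O{\left(u \right)} = - \frac{u^{\frac{3}{2}}}{5}$ ($O{\left(u \right)} = - \frac{u \sqrt{u}}{5} = - \frac{u^{\frac{3}{2}}}{5}$)
$S{\left(M,s \right)} = 3 + 2 s$
$\left(S{\left(-2,- \frac{12}{O{\left(2 \right)}} \right)} + U{\left(y{\left(-3 \right)},-16 \right)}\right)^{2} = \left(\left(3 + 2 \left(- \frac{12}{\left(- \frac{1}{5}\right) 2^{\frac{3}{2}}}\right)\right) + \left(-16\right)^{2}\right)^{2} = \left(\left(3 + 2 \left(- \frac{12}{\left(- \frac{1}{5}\right) 2 \sqrt{2}}\right)\right) + 256\right)^{2} = \left(\left(3 + 2 \left(- \frac{12}{\left(- \frac{2}{5}\right) \sqrt{2}}\right)\right) + 256\right)^{2} = \left(\left(3 + 2 \left(- 12 \left(- \frac{5 \sqrt{2}}{4}\right)\right)\right) + 256\right)^{2} = \left(\left(3 + 2 \cdot 15 \sqrt{2}\right) + 256\right)^{2} = \left(\left(3 + 30 \sqrt{2}\right) + 256\right)^{2} = \left(259 + 30 \sqrt{2}\right)^{2}$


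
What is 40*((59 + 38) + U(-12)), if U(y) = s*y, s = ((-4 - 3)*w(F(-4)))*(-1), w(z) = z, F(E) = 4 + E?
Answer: 3880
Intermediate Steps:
s = 0 (s = ((-4 - 3)*(4 - 4))*(-1) = -7*0*(-1) = 0*(-1) = 0)
U(y) = 0 (U(y) = 0*y = 0)
40*((59 + 38) + U(-12)) = 40*((59 + 38) + 0) = 40*(97 + 0) = 40*97 = 3880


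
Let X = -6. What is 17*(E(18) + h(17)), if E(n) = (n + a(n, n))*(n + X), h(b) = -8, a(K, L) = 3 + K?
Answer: 7820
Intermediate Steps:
E(n) = (-6 + n)*(3 + 2*n) (E(n) = (n + (3 + n))*(n - 6) = (3 + 2*n)*(-6 + n) = (-6 + n)*(3 + 2*n))
17*(E(18) + h(17)) = 17*((-18 - 9*18 + 2*18²) - 8) = 17*((-18 - 162 + 2*324) - 8) = 17*((-18 - 162 + 648) - 8) = 17*(468 - 8) = 17*460 = 7820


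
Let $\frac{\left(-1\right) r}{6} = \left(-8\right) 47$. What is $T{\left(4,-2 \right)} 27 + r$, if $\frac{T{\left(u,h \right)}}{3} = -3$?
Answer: $2013$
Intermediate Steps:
$T{\left(u,h \right)} = -9$ ($T{\left(u,h \right)} = 3 \left(-3\right) = -9$)
$r = 2256$ ($r = - 6 \left(\left(-8\right) 47\right) = \left(-6\right) \left(-376\right) = 2256$)
$T{\left(4,-2 \right)} 27 + r = \left(-9\right) 27 + 2256 = -243 + 2256 = 2013$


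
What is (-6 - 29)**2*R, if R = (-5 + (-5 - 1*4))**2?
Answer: 240100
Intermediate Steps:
R = 196 (R = (-5 + (-5 - 4))**2 = (-5 - 9)**2 = (-14)**2 = 196)
(-6 - 29)**2*R = (-6 - 29)**2*196 = (-35)**2*196 = 1225*196 = 240100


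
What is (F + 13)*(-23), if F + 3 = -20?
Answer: 230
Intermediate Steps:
F = -23 (F = -3 - 20 = -23)
(F + 13)*(-23) = (-23 + 13)*(-23) = -10*(-23) = 230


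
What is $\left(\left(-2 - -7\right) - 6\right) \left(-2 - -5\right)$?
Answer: $-3$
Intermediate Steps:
$\left(\left(-2 - -7\right) - 6\right) \left(-2 - -5\right) = \left(\left(-2 + 7\right) - 6\right) \left(-2 + 5\right) = \left(5 - 6\right) 3 = \left(-1\right) 3 = -3$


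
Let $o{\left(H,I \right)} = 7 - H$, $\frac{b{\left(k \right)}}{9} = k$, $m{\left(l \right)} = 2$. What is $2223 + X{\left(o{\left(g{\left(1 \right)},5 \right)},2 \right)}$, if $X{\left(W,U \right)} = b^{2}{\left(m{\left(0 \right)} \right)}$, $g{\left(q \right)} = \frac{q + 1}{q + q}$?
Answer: $2547$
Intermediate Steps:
$g{\left(q \right)} = \frac{1 + q}{2 q}$
$b{\left(k \right)} = 9 k$
$X{\left(W,U \right)} = 324$ ($X{\left(W,U \right)} = \left(9 \cdot 2\right)^{2} = 18^{2} = 324$)
$2223 + X{\left(o{\left(g{\left(1 \right)},5 \right)},2 \right)} = 2223 + 324 = 2547$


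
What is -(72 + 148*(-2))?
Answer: 224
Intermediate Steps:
-(72 + 148*(-2)) = -(72 - 296) = -1*(-224) = 224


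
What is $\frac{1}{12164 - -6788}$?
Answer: $\frac{1}{18952} \approx 5.2765 \cdot 10^{-5}$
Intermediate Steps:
$\frac{1}{12164 - -6788} = \frac{1}{12164 + 6788} = \frac{1}{18952}$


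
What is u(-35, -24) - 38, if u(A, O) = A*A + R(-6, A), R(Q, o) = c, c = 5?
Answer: 1192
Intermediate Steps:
R(Q, o) = 5
u(A, O) = 5 + A² (u(A, O) = A*A + 5 = A² + 5 = 5 + A²)
u(-35, -24) - 38 = (5 + (-35)²) - 38 = (5 + 1225) - 38 = 1230 - 38 = 1192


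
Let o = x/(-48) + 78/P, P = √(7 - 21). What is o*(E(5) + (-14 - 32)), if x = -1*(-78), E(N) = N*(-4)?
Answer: 429/4 + 2574*I*√14/7 ≈ 107.25 + 1375.9*I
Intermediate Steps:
E(N) = -4*N
P = I*√14 (P = √(-14) = I*√14 ≈ 3.7417*I)
x = 78
o = -13/8 - 39*I*√14/7 (o = 78/(-48) + 78/((I*√14)) = 78*(-1/48) + 78*(-I*√14/14) = -13/8 - 39*I*√14/7 ≈ -1.625 - 20.846*I)
o*(E(5) + (-14 - 32)) = (-13/8 - 39*I*√14/7)*(-4*5 + (-14 - 32)) = (-13/8 - 39*I*√14/7)*(-20 - 46) = (-13/8 - 39*I*√14/7)*(-66) = 429/4 + 2574*I*√14/7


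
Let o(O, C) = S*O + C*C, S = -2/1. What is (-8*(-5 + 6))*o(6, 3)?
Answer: 24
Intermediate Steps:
S = -2 (S = -2*1 = -2)
o(O, C) = C² - 2*O (o(O, C) = -2*O + C*C = -2*O + C² = C² - 2*O)
(-8*(-5 + 6))*o(6, 3) = (-8*(-5 + 6))*(3² - 2*6) = (-8*1)*(9 - 12) = -8*(-3) = 24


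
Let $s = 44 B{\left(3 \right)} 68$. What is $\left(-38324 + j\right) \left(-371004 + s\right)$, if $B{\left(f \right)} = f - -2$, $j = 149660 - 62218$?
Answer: $-17488169192$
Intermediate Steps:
$j = 87442$ ($j = 149660 - 62218 = 87442$)
$B{\left(f \right)} = 2 + f$ ($B{\left(f \right)} = f + 2 = 2 + f$)
$s = 14960$ ($s = 44 \left(2 + 3\right) 68 = 44 \cdot 5 \cdot 68 = 220 \cdot 68 = 14960$)
$\left(-38324 + j\right) \left(-371004 + s\right) = \left(-38324 + 87442\right) \left(-371004 + 14960\right) = 49118 \left(-356044\right) = -17488169192$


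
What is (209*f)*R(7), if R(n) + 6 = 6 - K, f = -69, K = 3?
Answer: 43263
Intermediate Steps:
R(n) = -3 (R(n) = -6 + (6 - 1*3) = -6 + (6 - 3) = -6 + 3 = -3)
(209*f)*R(7) = (209*(-69))*(-3) = -14421*(-3) = 43263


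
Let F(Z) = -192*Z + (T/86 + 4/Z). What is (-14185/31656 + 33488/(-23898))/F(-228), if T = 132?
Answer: -3887945319/92032972437880 ≈ -4.2245e-5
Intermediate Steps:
F(Z) = 66/43 - 192*Z + 4/Z (F(Z) = -192*Z + (132/86 + 4/Z) = -192*Z + (132*(1/86) + 4/Z) = -192*Z + (66/43 + 4/Z) = 66/43 - 192*Z + 4/Z)
(-14185/31656 + 33488/(-23898))/F(-228) = (-14185/31656 + 33488/(-23898))/(66/43 - 192*(-228) + 4/(-228)) = (-14185*1/31656 + 33488*(-1/23898))/(66/43 + 43776 + 4*(-1/228)) = (-14185/31656 - 2392/1707)/(66/43 + 43776 - 1/57) = -11103883/(6004088*107298695/2451) = -11103883/6004088*2451/107298695 = -3887945319/92032972437880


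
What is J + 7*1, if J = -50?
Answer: -43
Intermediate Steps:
J + 7*1 = -50 + 7*1 = -50 + 7 = -43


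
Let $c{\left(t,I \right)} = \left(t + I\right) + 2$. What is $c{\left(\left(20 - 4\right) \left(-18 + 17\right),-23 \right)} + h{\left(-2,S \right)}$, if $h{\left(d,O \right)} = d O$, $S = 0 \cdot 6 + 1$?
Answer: $-39$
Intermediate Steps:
$S = 1$ ($S = 0 + 1 = 1$)
$c{\left(t,I \right)} = 2 + I + t$ ($c{\left(t,I \right)} = \left(I + t\right) + 2 = 2 + I + t$)
$h{\left(d,O \right)} = O d$
$c{\left(\left(20 - 4\right) \left(-18 + 17\right),-23 \right)} + h{\left(-2,S \right)} = \left(2 - 23 + \left(20 - 4\right) \left(-18 + 17\right)\right) + 1 \left(-2\right) = \left(2 - 23 + 16 \left(-1\right)\right) - 2 = \left(2 - 23 - 16\right) - 2 = -37 - 2 = -39$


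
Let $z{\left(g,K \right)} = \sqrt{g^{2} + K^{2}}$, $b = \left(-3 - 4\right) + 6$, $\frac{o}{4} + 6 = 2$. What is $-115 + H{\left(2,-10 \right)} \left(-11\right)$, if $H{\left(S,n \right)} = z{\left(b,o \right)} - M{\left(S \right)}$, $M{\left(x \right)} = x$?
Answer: $-93 - 11 \sqrt{257} \approx -269.34$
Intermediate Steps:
$o = -16$ ($o = -24 + 4 \cdot 2 = -24 + 8 = -16$)
$b = -1$ ($b = -7 + 6 = -1$)
$z{\left(g,K \right)} = \sqrt{K^{2} + g^{2}}$
$H{\left(S,n \right)} = \sqrt{257} - S$ ($H{\left(S,n \right)} = \sqrt{\left(-16\right)^{2} + \left(-1\right)^{2}} - S = \sqrt{256 + 1} - S = \sqrt{257} - S$)
$-115 + H{\left(2,-10 \right)} \left(-11\right) = -115 + \left(\sqrt{257} - 2\right) \left(-11\right) = -115 + \left(-2 + \sqrt{257}\right) \left(-11\right) = -115 + \left(22 - 11 \sqrt{257}\right) = -93 - 11 \sqrt{257}$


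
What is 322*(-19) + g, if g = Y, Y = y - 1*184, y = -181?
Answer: -6483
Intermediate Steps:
Y = -365 (Y = -181 - 1*184 = -181 - 184 = -365)
g = -365
322*(-19) + g = 322*(-19) - 365 = -6118 - 365 = -6483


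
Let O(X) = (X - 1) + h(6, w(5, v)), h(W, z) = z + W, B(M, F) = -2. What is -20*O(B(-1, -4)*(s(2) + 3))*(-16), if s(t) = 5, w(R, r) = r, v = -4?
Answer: -4800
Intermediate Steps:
h(W, z) = W + z
O(X) = 1 + X (O(X) = (X - 1) + (6 - 4) = (-1 + X) + 2 = 1 + X)
-20*O(B(-1, -4)*(s(2) + 3))*(-16) = -20*(1 - 2*(5 + 3))*(-16) = -20*(1 - 2*8)*(-16) = -20*(1 - 16)*(-16) = -20*(-15)*(-16) = 300*(-16) = -4800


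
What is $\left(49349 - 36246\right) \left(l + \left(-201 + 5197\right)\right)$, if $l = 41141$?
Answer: $604533111$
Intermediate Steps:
$\left(49349 - 36246\right) \left(l + \left(-201 + 5197\right)\right) = \left(49349 - 36246\right) \left(41141 + \left(-201 + 5197\right)\right) = 13103 \left(41141 + 4996\right) = 13103 \cdot 46137 = 604533111$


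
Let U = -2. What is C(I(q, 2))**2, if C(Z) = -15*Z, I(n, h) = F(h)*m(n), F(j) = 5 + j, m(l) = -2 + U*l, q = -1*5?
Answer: 705600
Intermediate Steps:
q = -5
m(l) = -2 - 2*l
I(n, h) = (-2 - 2*n)*(5 + h) (I(n, h) = (5 + h)*(-2 - 2*n) = (-2 - 2*n)*(5 + h))
C(I(q, 2))**2 = (-(-30)*(1 - 5)*(5 + 2))**2 = (-(-30)*(-4)*7)**2 = (-15*56)**2 = (-840)**2 = 705600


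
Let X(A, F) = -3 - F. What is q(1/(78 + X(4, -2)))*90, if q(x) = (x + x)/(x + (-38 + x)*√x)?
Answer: -3465/2138887 - 131625*√77/2138887 ≈ -0.54162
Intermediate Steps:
q(x) = 2*x/(x + √x*(-38 + x)) (q(x) = (2*x)/(x + √x*(-38 + x)) = 2*x/(x + √x*(-38 + x)))
q(1/(78 + X(4, -2)))*90 = (2/((78 + (-3 - 1*(-2)))*(1/(78 + (-3 - 1*(-2))) + (1/(78 + (-3 - 1*(-2))))^(3/2) - 38/√(78 + (-3 - 1*(-2))))))*90 = (2/((78 + (-3 + 2))*(1/(78 + (-3 + 2)) + (1/(78 + (-3 + 2)))^(3/2) - 38/√(78 + (-3 + 2)))))*90 = (2/((78 - 1)*(1/(78 - 1) + (1/(78 - 1))^(3/2) - 38/√(78 - 1))))*90 = (2/(77*(1/77 + (1/77)^(3/2) - 38*√77/77)))*90 = (2*(1/77)/(1/77 + (1/77)^(3/2) - 38*√77/77))*90 = (2*(1/77)/(1/77 + √77/5929 - 38*√77/77))*90 = (2*(1/77)/(1/77 - 2925*√77/5929))*90 = (2/(77*(1/77 - 2925*√77/5929)))*90 = 180/(77*(1/77 - 2925*√77/5929))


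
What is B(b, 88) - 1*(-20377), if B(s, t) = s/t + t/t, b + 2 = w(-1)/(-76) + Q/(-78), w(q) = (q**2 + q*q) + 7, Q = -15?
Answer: 161067539/7904 ≈ 20378.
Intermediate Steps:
w(q) = 7 + 2*q**2 (w(q) = (q**2 + q**2) + 7 = 2*q**2 + 7 = 7 + 2*q**2)
b = -1903/988 (b = -2 + ((7 + 2*(-1)**2)/(-76) - 15/(-78)) = -2 + ((7 + 2*1)*(-1/76) - 15*(-1/78)) = -2 + ((7 + 2)*(-1/76) + 5/26) = -2 + (9*(-1/76) + 5/26) = -2 + (-9/76 + 5/26) = -2 + 73/988 = -1903/988 ≈ -1.9261)
B(s, t) = 1 + s/t (B(s, t) = s/t + 1 = 1 + s/t)
B(b, 88) - 1*(-20377) = (-1903/988 + 88)/88 - 1*(-20377) = (1/88)*(85041/988) + 20377 = 7731/7904 + 20377 = 161067539/7904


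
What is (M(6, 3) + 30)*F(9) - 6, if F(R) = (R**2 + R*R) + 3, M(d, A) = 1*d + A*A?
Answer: 7419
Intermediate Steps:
M(d, A) = d + A**2
F(R) = 3 + 2*R**2 (F(R) = (R**2 + R**2) + 3 = 2*R**2 + 3 = 3 + 2*R**2)
(M(6, 3) + 30)*F(9) - 6 = ((6 + 3**2) + 30)*(3 + 2*9**2) - 6 = ((6 + 9) + 30)*(3 + 2*81) - 6 = (15 + 30)*(3 + 162) - 6 = 45*165 - 6 = 7425 - 6 = 7419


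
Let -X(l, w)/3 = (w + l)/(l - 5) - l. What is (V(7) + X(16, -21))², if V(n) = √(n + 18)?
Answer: 357604/121 ≈ 2955.4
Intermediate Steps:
X(l, w) = 3*l - 3*(l + w)/(-5 + l) (X(l, w) = -3*((w + l)/(l - 5) - l) = -3*((l + w)/(-5 + l) - l) = -3*(-l + (l + w)/(-5 + l)) = 3*l - 3*(l + w)/(-5 + l))
V(n) = √(18 + n)
(V(7) + X(16, -21))² = (√(18 + 7) + 3*(16² - 1*(-21) - 6*16)/(-5 + 16))² = (√25 + 3*(256 + 21 - 96)/11)² = (5 + 3*(1/11)*181)² = (5 + 543/11)² = (598/11)² = 357604/121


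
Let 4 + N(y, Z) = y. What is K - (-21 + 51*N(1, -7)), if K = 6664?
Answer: 6838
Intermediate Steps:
N(y, Z) = -4 + y
K - (-21 + 51*N(1, -7)) = 6664 - (-21 + 51*(-4 + 1)) = 6664 - (-21 + 51*(-3)) = 6664 - (-21 - 153) = 6664 - 1*(-174) = 6664 + 174 = 6838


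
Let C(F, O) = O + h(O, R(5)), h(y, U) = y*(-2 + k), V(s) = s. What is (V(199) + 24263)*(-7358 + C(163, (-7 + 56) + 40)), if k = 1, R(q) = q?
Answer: -179991396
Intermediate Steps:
h(y, U) = -y (h(y, U) = y*(-2 + 1) = y*(-1) = -y)
C(F, O) = 0 (C(F, O) = O - O = 0)
(V(199) + 24263)*(-7358 + C(163, (-7 + 56) + 40)) = (199 + 24263)*(-7358 + 0) = 24462*(-7358) = -179991396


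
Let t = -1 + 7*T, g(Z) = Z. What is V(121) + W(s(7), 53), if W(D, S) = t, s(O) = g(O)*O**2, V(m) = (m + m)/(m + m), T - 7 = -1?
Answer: 42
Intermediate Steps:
T = 6 (T = 7 - 1 = 6)
V(m) = 1 (V(m) = (2*m)/((2*m)) = (2*m)*(1/(2*m)) = 1)
s(O) = O**3 (s(O) = O*O**2 = O**3)
t = 41 (t = -1 + 7*6 = -1 + 42 = 41)
W(D, S) = 41
V(121) + W(s(7), 53) = 1 + 41 = 42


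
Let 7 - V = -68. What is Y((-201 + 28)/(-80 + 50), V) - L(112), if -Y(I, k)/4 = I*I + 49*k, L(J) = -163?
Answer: -3300754/225 ≈ -14670.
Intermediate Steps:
V = 75 (V = 7 - 1*(-68) = 7 + 68 = 75)
Y(I, k) = -196*k - 4*I² (Y(I, k) = -4*(I*I + 49*k) = -4*(I² + 49*k) = -196*k - 4*I²)
Y((-201 + 28)/(-80 + 50), V) - L(112) = (-196*75 - 4*(-201 + 28)²/(-80 + 50)²) - 1*(-163) = (-14700 - 4*(-173/(-30))²) + 163 = (-14700 - 4*(-173*(-1/30))²) + 163 = (-14700 - 4*(173/30)²) + 163 = (-14700 - 4*29929/900) + 163 = (-14700 - 29929/225) + 163 = -3337429/225 + 163 = -3300754/225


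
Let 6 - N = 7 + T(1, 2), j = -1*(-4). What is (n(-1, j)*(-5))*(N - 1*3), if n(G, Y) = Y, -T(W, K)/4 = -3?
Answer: 320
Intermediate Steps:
T(W, K) = 12 (T(W, K) = -4*(-3) = 12)
j = 4
N = -13 (N = 6 - (7 + 12) = 6 - 1*19 = 6 - 19 = -13)
(n(-1, j)*(-5))*(N - 1*3) = (4*(-5))*(-13 - 1*3) = -20*(-13 - 3) = -20*(-16) = 320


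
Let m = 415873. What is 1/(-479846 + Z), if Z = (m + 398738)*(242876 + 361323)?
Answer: 1/492186671743 ≈ 2.0317e-12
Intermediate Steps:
Z = 492187151589 (Z = (415873 + 398738)*(242876 + 361323) = 814611*604199 = 492187151589)
1/(-479846 + Z) = 1/(-479846 + 492187151589) = 1/492186671743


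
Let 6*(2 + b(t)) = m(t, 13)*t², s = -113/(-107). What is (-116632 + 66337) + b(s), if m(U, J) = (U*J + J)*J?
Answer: -184610587603/3675129 ≈ -50232.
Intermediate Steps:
s = 113/107 (s = -113*(-1/107) = 113/107 ≈ 1.0561)
m(U, J) = J*(J + J*U) (m(U, J) = (J*U + J)*J = (J + J*U)*J = J*(J + J*U))
b(t) = -2 + t²*(169 + 169*t)/6 (b(t) = -2 + ((13²*(1 + t))*t²)/6 = -2 + ((169*(1 + t))*t²)/6 = -2 + ((169 + 169*t)*t²)/6 = -2 + (t²*(169 + 169*t))/6 = -2 + t²*(169 + 169*t)/6)
(-116632 + 66337) + b(s) = (-116632 + 66337) + (-2 + 169*(113/107)²*(1 + 113/107)/6) = -50295 + (-2 + (169/6)*(12769/11449)*(220/107)) = -50295 + (-2 + 237375710/3675129) = -50295 + 230025452/3675129 = -184610587603/3675129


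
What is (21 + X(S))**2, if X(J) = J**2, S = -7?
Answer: 4900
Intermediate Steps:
(21 + X(S))**2 = (21 + (-7)**2)**2 = (21 + 49)**2 = 70**2 = 4900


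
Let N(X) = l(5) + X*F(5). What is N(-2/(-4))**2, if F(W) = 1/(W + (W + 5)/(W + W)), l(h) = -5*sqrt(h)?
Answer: 18001/144 - 5*sqrt(5)/6 ≈ 123.14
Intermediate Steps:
F(W) = 1/(W + (5 + W)/(2*W)) (F(W) = 1/(W + (5 + W)/((2*W))) = 1/(W + (5 + W)*(1/(2*W))) = 1/(W + (5 + W)/(2*W)))
N(X) = -5*sqrt(5) + X/6 (N(X) = -5*sqrt(5) + X*(2*5/(5 + 5 + 2*5**2)) = -5*sqrt(5) + X*(2*5/(5 + 5 + 2*25)) = -5*sqrt(5) + X*(2*5/(5 + 5 + 50)) = -5*sqrt(5) + X*(2*5/60) = -5*sqrt(5) + X*(2*5*(1/60)) = -5*sqrt(5) + X*(1/6) = -5*sqrt(5) + X/6)
N(-2/(-4))**2 = (-5*sqrt(5) + (-2/(-4))/6)**2 = (-5*sqrt(5) + (-2*(-1/4))/6)**2 = (-5*sqrt(5) + (1/6)*(1/2))**2 = (-5*sqrt(5) + 1/12)**2 = (1/12 - 5*sqrt(5))**2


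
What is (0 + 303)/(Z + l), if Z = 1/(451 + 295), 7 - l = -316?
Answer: 226038/240959 ≈ 0.93808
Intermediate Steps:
l = 323 (l = 7 - 1*(-316) = 7 + 316 = 323)
Z = 1/746 ≈ 0.0013405
(0 + 303)/(Z + l) = (0 + 303)/(1/746 + 323) = 303/(240959/746) = 303*(746/240959) = 226038/240959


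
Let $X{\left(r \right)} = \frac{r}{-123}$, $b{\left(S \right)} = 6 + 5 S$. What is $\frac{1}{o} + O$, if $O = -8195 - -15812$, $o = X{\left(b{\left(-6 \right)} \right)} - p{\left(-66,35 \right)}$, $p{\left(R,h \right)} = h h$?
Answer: $\frac{382502848}{50217} \approx 7617.0$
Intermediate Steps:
$p{\left(R,h \right)} = h^{2}$
$X{\left(r \right)} = - \frac{r}{123}$ ($X{\left(r \right)} = r \left(- \frac{1}{123}\right) = - \frac{r}{123}$)
$o = - \frac{50217}{41}$ ($o = - \frac{6 + 5 \left(-6\right)}{123} - 35^{2} = - \frac{6 - 30}{123} - 1225 = \left(- \frac{1}{123}\right) \left(-24\right) - 1225 = \frac{8}{41} - 1225 = - \frac{50217}{41} \approx -1224.8$)
$O = 7617$ ($O = -8195 + 15812 = 7617$)
$\frac{1}{o} + O = \frac{1}{- \frac{50217}{41}} + 7617 = - \frac{41}{50217} + 7617 = \frac{382502848}{50217}$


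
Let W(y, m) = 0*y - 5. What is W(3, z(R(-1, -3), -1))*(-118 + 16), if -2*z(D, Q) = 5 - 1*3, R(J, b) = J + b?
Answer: 510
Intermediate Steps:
z(D, Q) = -1 (z(D, Q) = -(5 - 1*3)/2 = -(5 - 3)/2 = -1/2*2 = -1)
W(y, m) = -5 (W(y, m) = 0 - 5 = -5)
W(3, z(R(-1, -3), -1))*(-118 + 16) = -5*(-118 + 16) = -5*(-102) = 510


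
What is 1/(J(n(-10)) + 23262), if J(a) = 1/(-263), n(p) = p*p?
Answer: 263/6117905 ≈ 4.2989e-5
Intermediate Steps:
n(p) = p**2
J(a) = -1/263
1/(J(n(-10)) + 23262) = 1/(-1/263 + 23262) = 1/(6117905/263) = 263/6117905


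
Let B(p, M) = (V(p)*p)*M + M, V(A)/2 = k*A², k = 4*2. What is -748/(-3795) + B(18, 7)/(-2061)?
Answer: -75070249/237015 ≈ -316.73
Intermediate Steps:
k = 8
V(A) = 16*A² (V(A) = 2*(8*A²) = 16*A²)
B(p, M) = M + 16*M*p³ (B(p, M) = ((16*p²)*p)*M + M = (16*p³)*M + M = 16*M*p³ + M = M + 16*M*p³)
-748/(-3795) + B(18, 7)/(-2061) = -748/(-3795) + (7*(1 + 16*18³))/(-2061) = -748*(-1/3795) + (7*(1 + 16*5832))*(-1/2061) = 68/345 + (7*(1 + 93312))*(-1/2061) = 68/345 + (7*93313)*(-1/2061) = 68/345 + 653191*(-1/2061) = 68/345 - 653191/2061 = -75070249/237015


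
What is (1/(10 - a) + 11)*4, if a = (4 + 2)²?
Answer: 570/13 ≈ 43.846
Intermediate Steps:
a = 36 (a = 6² = 36)
(1/(10 - a) + 11)*4 = (1/(10 - 1*36) + 11)*4 = (1/(10 - 36) + 11)*4 = (1/(-26) + 11)*4 = (-1/26 + 11)*4 = (285/26)*4 = 570/13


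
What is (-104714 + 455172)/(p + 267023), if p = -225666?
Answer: 350458/41357 ≈ 8.4740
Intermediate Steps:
(-104714 + 455172)/(p + 267023) = (-104714 + 455172)/(-225666 + 267023) = 350458/41357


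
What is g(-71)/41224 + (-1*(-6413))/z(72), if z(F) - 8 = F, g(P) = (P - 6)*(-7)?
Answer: 33051579/412240 ≈ 80.176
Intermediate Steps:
g(P) = 42 - 7*P (g(P) = (-6 + P)*(-7) = 42 - 7*P)
z(F) = 8 + F
g(-71)/41224 + (-1*(-6413))/z(72) = (42 - 7*(-71))/41224 + (-1*(-6413))/(8 + 72) = (42 + 497)*(1/41224) + 6413/80 = 539*(1/41224) + 6413*(1/80) = 539/41224 + 6413/80 = 33051579/412240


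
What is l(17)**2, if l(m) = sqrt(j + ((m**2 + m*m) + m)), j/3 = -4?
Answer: 583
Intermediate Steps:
j = -12 (j = 3*(-4) = -12)
l(m) = sqrt(-12 + m + 2*m**2) (l(m) = sqrt(-12 + ((m**2 + m*m) + m)) = sqrt(-12 + ((m**2 + m**2) + m)) = sqrt(-12 + (2*m**2 + m)) = sqrt(-12 + (m + 2*m**2)) = sqrt(-12 + m + 2*m**2))
l(17)**2 = (sqrt(-12 + 17 + 2*17**2))**2 = (sqrt(-12 + 17 + 2*289))**2 = (sqrt(-12 + 17 + 578))**2 = (sqrt(583))**2 = 583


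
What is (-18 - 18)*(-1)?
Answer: 36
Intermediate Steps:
(-18 - 18)*(-1) = -36*(-1) = 36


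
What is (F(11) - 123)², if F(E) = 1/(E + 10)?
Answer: 6666724/441 ≈ 15117.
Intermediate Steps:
F(E) = 1/(10 + E)
(F(11) - 123)² = (1/(10 + 11) - 123)² = (1/21 - 123)² = (-2582/21)² = 6666724/441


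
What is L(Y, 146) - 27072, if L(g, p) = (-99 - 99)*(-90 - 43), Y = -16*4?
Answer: -738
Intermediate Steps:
Y = -64
L(g, p) = 26334 (L(g, p) = -198*(-133) = 26334)
L(Y, 146) - 27072 = 26334 - 27072 = -738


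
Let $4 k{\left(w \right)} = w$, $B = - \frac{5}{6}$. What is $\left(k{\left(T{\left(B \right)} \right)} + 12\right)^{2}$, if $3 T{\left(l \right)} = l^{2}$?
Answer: $\frac{27133681}{186624} \approx 145.39$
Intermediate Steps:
$B = - \frac{5}{6}$ ($B = \left(-5\right) \frac{1}{6} = - \frac{5}{6} \approx -0.83333$)
$T{\left(l \right)} = \frac{l^{2}}{3}$
$k{\left(w \right)} = \frac{w}{4}$
$\left(k{\left(T{\left(B \right)} \right)} + 12\right)^{2} = \left(\frac{\frac{1}{3} \left(- \frac{5}{6}\right)^{2}}{4} + 12\right)^{2} = \left(\frac{\frac{1}{3} \cdot \frac{25}{36}}{4} + 12\right)^{2} = \left(\frac{1}{4} \cdot \frac{25}{108} + 12\right)^{2} = \left(\frac{25}{432} + 12\right)^{2} = \left(\frac{5209}{432}\right)^{2} = \frac{27133681}{186624}$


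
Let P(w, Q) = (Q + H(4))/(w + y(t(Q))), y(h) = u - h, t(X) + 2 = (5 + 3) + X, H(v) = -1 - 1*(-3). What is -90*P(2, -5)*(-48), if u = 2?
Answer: -4320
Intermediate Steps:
H(v) = 2 (H(v) = -1 + 3 = 2)
t(X) = 6 + X (t(X) = -2 + ((5 + 3) + X) = -2 + (8 + X) = 6 + X)
y(h) = 2 - h
P(w, Q) = (2 + Q)/(-4 + w - Q) (P(w, Q) = (Q + 2)/(w + (2 - (6 + Q))) = (2 + Q)/(w + (2 + (-6 - Q))) = (2 + Q)/(w + (-4 - Q)) = (2 + Q)/(-4 + w - Q))
-90*P(2, -5)*(-48) = -90*(2 - 5)/(-4 + 2 - 1*(-5))*(-48) = -90*(-3)/(-4 + 2 + 5)*(-48) = -90*(-3)/3*(-48) = -30*(-3)*(-48) = -90*(-1)*(-48) = 90*(-48) = -4320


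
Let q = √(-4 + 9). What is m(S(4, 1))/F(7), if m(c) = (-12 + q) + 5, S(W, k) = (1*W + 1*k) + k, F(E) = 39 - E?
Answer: -7/32 + √5/32 ≈ -0.14887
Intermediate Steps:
q = √5 ≈ 2.2361
S(W, k) = W + 2*k (S(W, k) = (W + k) + k = W + 2*k)
m(c) = -7 + √5 (m(c) = (-12 + √5) + 5 = -7 + √5)
m(S(4, 1))/F(7) = (-7 + √5)/(39 - 1*7) = (-7 + √5)/(39 - 7) = (-7 + √5)/32 = (-7 + √5)*(1/32) = -7/32 + √5/32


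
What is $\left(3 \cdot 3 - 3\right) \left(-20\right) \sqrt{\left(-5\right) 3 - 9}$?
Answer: $- 240 i \sqrt{6} \approx - 587.88 i$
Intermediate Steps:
$\left(3 \cdot 3 - 3\right) \left(-20\right) \sqrt{\left(-5\right) 3 - 9} = \left(9 - 3\right) \left(-20\right) \sqrt{-15 - 9} = 6 \left(-20\right) \sqrt{-24} = - 120 \cdot 2 i \sqrt{6} = - 240 i \sqrt{6}$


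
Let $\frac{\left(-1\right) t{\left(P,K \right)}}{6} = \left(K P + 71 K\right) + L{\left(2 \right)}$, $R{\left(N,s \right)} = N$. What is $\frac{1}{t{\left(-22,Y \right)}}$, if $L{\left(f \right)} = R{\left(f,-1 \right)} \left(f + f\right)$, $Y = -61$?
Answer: $\frac{1}{17886} \approx 5.591 \cdot 10^{-5}$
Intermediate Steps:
$L{\left(f \right)} = 2 f^{2}$ ($L{\left(f \right)} = f \left(f + f\right) = f 2 f = 2 f^{2}$)
$t{\left(P,K \right)} = -48 - 426 K - 6 K P$ ($t{\left(P,K \right)} = - 6 \left(\left(K P + 71 K\right) + 2 \cdot 2^{2}\right) = - 6 \left(\left(71 K + K P\right) + 2 \cdot 4\right) = - 6 \left(\left(71 K + K P\right) + 8\right) = - 6 \left(8 + 71 K + K P\right) = -48 - 426 K - 6 K P$)
$\frac{1}{t{\left(-22,Y \right)}} = \frac{1}{-48 - -25986 - \left(-366\right) \left(-22\right)} = \frac{1}{-48 + 25986 - 8052} = \frac{1}{17886}$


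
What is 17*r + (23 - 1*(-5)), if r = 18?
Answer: 334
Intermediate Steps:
17*r + (23 - 1*(-5)) = 17*18 + (23 - 1*(-5)) = 306 + (23 + 5) = 306 + 28 = 334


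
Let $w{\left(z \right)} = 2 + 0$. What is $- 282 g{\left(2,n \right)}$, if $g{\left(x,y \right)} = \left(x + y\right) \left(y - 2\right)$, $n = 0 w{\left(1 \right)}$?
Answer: $1128$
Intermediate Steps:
$w{\left(z \right)} = 2$
$n = 0$ ($n = 0 \cdot 2 = 0$)
$g{\left(x,y \right)} = \left(-2 + y\right) \left(x + y\right)$ ($g{\left(x,y \right)} = \left(x + y\right) \left(-2 + y\right) = \left(-2 + y\right) \left(x + y\right)$)
$- 282 g{\left(2,n \right)} = - 282 \left(0^{2} - 4 - 0 + 2 \cdot 0\right) = - 282 \left(0 - 4 + 0 + 0\right) = \left(-282\right) \left(-4\right) = 1128$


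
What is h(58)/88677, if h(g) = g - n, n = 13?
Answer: 5/9853 ≈ 0.00050746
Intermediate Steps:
h(g) = -13 + g (h(g) = g - 1*13 = g - 13 = -13 + g)
h(58)/88677 = (-13 + 58)/88677 = 45*(1/88677) = 5/9853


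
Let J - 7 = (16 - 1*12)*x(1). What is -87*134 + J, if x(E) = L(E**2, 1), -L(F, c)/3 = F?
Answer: -11663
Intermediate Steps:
L(F, c) = -3*F
x(E) = -3*E**2
J = -5 (J = 7 + (16 - 1*12)*(-3*1**2) = 7 + (16 - 12)*(-3*1) = 7 + 4*(-3) = 7 - 12 = -5)
-87*134 + J = -87*134 - 5 = -11658 - 5 = -11663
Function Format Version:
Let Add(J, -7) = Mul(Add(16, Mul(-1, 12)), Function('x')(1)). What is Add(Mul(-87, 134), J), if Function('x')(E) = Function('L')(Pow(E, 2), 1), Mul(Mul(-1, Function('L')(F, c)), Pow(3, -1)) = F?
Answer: -11663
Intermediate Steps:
Function('L')(F, c) = Mul(-3, F)
Function('x')(E) = Mul(-3, Pow(E, 2))
J = -5 (J = Add(7, Mul(Add(16, Mul(-1, 12)), Mul(-3, Pow(1, 2)))) = Add(7, Mul(Add(16, -12), Mul(-3, 1))) = Add(7, Mul(4, -3)) = Add(7, -12) = -5)
Add(Mul(-87, 134), J) = Add(Mul(-87, 134), -5) = Add(-11658, -5) = -11663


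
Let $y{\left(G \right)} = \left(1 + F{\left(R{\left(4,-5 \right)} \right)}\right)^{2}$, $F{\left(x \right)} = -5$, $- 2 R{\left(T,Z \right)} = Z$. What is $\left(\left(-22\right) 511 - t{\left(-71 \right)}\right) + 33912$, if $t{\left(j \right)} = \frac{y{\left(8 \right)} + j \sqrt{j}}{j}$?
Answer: $\frac{1609586}{71} - i \sqrt{71} \approx 22670.0 - 8.4261 i$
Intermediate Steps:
$R{\left(T,Z \right)} = - \frac{Z}{2}$
$y{\left(G \right)} = 16$ ($y{\left(G \right)} = \left(1 - 5\right)^{2} = \left(-4\right)^{2} = 16$)
$t{\left(j \right)} = \frac{16 + j^{\frac{3}{2}}}{j}$ ($t{\left(j \right)} = \frac{16 + j \sqrt{j}}{j} = \frac{16 + j^{\frac{3}{2}}}{j}$)
$\left(\left(-22\right) 511 - t{\left(-71 \right)}\right) + 33912 = \left(\left(-22\right) 511 - \frac{16 + \left(-71\right)^{\frac{3}{2}}}{-71}\right) + 33912 = \left(-11242 - - \frac{16 - 71 i \sqrt{71}}{71}\right) + 33912 = \left(-11242 - \left(- \frac{16}{71} + i \sqrt{71}\right)\right) + 33912 = \left(-11242 + \left(\frac{16}{71} - i \sqrt{71}\right)\right) + 33912 = \left(- \frac{798166}{71} - i \sqrt{71}\right) + 33912 = \frac{1609586}{71} - i \sqrt{71}$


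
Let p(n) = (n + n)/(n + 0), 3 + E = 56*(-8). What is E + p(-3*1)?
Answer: -449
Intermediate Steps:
E = -451 (E = -3 + 56*(-8) = -3 - 448 = -451)
p(n) = 2 (p(n) = (2*n)/n = 2)
E + p(-3*1) = -451 + 2 = -449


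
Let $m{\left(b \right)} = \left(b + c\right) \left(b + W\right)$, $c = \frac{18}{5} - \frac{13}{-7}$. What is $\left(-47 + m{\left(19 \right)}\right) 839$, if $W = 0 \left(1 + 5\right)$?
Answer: $\frac{12265341}{35} \approx 3.5044 \cdot 10^{5}$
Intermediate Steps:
$W = 0$ ($W = 0 \cdot 6 = 0$)
$c = \frac{191}{35}$ ($c = 18 \cdot \frac{1}{5} - - \frac{13}{7} = \frac{18}{5} + \frac{13}{7} = \frac{191}{35} \approx 5.4571$)
$m{\left(b \right)} = b \left(\frac{191}{35} + b\right)$ ($m{\left(b \right)} = \left(b + \frac{191}{35}\right) \left(b + 0\right) = \left(\frac{191}{35} + b\right) b = b \left(\frac{191}{35} + b\right)$)
$\left(-47 + m{\left(19 \right)}\right) 839 = \left(-47 + \frac{1}{35} \cdot 19 \left(191 + 35 \cdot 19\right)\right) 839 = \left(-47 + \frac{1}{35} \cdot 19 \left(191 + 665\right)\right) 839 = \left(-47 + \frac{1}{35} \cdot 19 \cdot 856\right) 839 = \left(-47 + \frac{16264}{35}\right) 839 = \frac{14619}{35} \cdot 839 = \frac{12265341}{35}$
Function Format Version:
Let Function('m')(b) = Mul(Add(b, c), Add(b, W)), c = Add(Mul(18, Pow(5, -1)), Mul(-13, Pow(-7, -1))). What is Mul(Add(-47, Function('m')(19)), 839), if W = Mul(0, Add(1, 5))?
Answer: Rational(12265341, 35) ≈ 3.5044e+5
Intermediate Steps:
W = 0 (W = Mul(0, 6) = 0)
c = Rational(191, 35) (c = Add(Mul(18, Rational(1, 5)), Mul(-13, Rational(-1, 7))) = Add(Rational(18, 5), Rational(13, 7)) = Rational(191, 35) ≈ 5.4571)
Function('m')(b) = Mul(b, Add(Rational(191, 35), b)) (Function('m')(b) = Mul(Add(b, Rational(191, 35)), Add(b, 0)) = Mul(Add(Rational(191, 35), b), b) = Mul(b, Add(Rational(191, 35), b)))
Mul(Add(-47, Function('m')(19)), 839) = Mul(Add(-47, Mul(Rational(1, 35), 19, Add(191, Mul(35, 19)))), 839) = Mul(Add(-47, Mul(Rational(1, 35), 19, Add(191, 665))), 839) = Mul(Add(-47, Mul(Rational(1, 35), 19, 856)), 839) = Mul(Add(-47, Rational(16264, 35)), 839) = Mul(Rational(14619, 35), 839) = Rational(12265341, 35)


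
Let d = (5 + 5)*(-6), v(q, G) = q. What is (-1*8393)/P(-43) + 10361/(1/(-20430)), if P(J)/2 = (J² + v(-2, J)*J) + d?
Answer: -793782120893/3750 ≈ -2.1168e+8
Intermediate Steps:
d = -60 (d = 10*(-6) = -60)
P(J) = -120 - 4*J + 2*J² (P(J) = 2*((J² - 2*J) - 60) = 2*(-60 + J² - 2*J) = -120 - 4*J + 2*J²)
(-1*8393)/P(-43) + 10361/(1/(-20430)) = (-1*8393)/(-120 - 4*(-43) + 2*(-43)²) + 10361/(1/(-20430)) = -8393/(-120 + 172 + 2*1849) + 10361/(-1/20430) = -8393/(-120 + 172 + 3698) + 10361*(-20430) = -8393/3750 - 211675230 = -793782120893/3750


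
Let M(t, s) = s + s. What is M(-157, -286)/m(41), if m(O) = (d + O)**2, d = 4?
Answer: -572/2025 ≈ -0.28247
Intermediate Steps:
M(t, s) = 2*s
m(O) = (4 + O)**2
M(-157, -286)/m(41) = (2*(-286))/((4 + 41)**2) = -572/(45**2) = -572/2025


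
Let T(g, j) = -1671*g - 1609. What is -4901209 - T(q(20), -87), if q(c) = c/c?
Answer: -4897929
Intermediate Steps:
q(c) = 1
T(g, j) = -1609 - 1671*g
-4901209 - T(q(20), -87) = -4901209 - (-1609 - 1671*1) = -4901209 - (-1609 - 1671) = -4901209 - 1*(-3280) = -4901209 + 3280 = -4897929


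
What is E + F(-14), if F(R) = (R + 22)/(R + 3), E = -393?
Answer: -4331/11 ≈ -393.73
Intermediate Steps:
F(R) = (22 + R)/(3 + R)
E + F(-14) = -393 + (22 - 14)/(3 - 14) = -393 + 8/(-11) = -393 - 1/11*8 = -393 - 8/11 = -4331/11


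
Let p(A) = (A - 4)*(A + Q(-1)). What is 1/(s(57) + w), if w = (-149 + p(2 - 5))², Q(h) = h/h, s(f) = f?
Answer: 1/18282 ≈ 5.4699e-5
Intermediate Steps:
Q(h) = 1
p(A) = (1 + A)*(-4 + A) (p(A) = (A - 4)*(A + 1) = (-4 + A)*(1 + A) = (1 + A)*(-4 + A))
w = 18225 (w = (-149 + (-4 + (2 - 5)² - 3*(2 - 5)))² = (-149 + (-4 + (-3)² - 3*(-3)))² = (-149 + (-4 + 9 + 9))² = (-149 + 14)² = (-135)² = 18225)
1/(s(57) + w) = 1/(57 + 18225) = 1/18282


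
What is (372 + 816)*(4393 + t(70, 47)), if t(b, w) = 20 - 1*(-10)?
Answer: 5254524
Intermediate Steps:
t(b, w) = 30 (t(b, w) = 20 + 10 = 30)
(372 + 816)*(4393 + t(70, 47)) = (372 + 816)*(4393 + 30) = 1188*4423 = 5254524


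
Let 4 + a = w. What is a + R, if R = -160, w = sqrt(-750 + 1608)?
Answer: -164 + sqrt(858) ≈ -134.71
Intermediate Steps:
w = sqrt(858) ≈ 29.292
a = -4 + sqrt(858) ≈ 25.292
a + R = (-4 + sqrt(858)) - 160 = -164 + sqrt(858)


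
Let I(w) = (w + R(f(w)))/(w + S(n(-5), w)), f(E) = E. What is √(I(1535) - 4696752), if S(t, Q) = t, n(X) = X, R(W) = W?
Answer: I*√12216246733/51 ≈ 2167.2*I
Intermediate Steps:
I(w) = 2*w/(-5 + w) (I(w) = (w + w)/(w - 5) = (2*w)/(-5 + w) = 2*w/(-5 + w))
√(I(1535) - 4696752) = √(2*1535/(-5 + 1535) - 4696752) = √(2*1535/1530 - 4696752) = √(2*1535*(1/1530) - 4696752) = √(307/153 - 4696752) = √(-718602749/153) = I*√12216246733/51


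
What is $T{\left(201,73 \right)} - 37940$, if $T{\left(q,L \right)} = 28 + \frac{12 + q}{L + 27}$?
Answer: $- \frac{3790987}{100} \approx -37910.0$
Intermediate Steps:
$T{\left(q,L \right)} = 28 + \frac{12 + q}{27 + L}$
$T{\left(201,73 \right)} - 37940 = \frac{768 + 201 + 28 \cdot 73}{27 + 73} - 37940 = \frac{768 + 201 + 2044}{100} - 37940 = \frac{1}{100} \cdot 3013 - 37940 = \frac{3013}{100} - 37940 = - \frac{3790987}{100}$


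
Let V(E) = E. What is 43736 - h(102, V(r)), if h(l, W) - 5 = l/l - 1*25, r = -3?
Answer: 43755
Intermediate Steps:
h(l, W) = -19 (h(l, W) = 5 + (l/l - 1*25) = 5 + (1 - 25) = 5 - 24 = -19)
43736 - h(102, V(r)) = 43736 - 1*(-19) = 43736 + 19 = 43755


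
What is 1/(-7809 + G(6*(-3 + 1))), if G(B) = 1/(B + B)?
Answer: -24/187417 ≈ -0.00012806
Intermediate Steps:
G(B) = 1/(2*B)
1/(-7809 + G(6*(-3 + 1))) = 1/(-7809 + 1/(2*((6*(-3 + 1))))) = 1/(-7809 + 1/(2*((6*(-2))))) = 1/(-7809 + (½)/(-12)) = 1/(-7809 + (½)*(-1/12)) = 1/(-7809 - 1/24) = 1/(-187417/24) = -24/187417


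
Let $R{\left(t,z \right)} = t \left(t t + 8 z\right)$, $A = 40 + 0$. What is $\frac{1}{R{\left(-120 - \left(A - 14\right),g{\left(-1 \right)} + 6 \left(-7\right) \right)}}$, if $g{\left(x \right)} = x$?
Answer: $- \frac{1}{3061912} \approx -3.2659 \cdot 10^{-7}$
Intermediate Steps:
$A = 40$
$R{\left(t,z \right)} = t \left(t^{2} + 8 z\right)$
$\frac{1}{R{\left(-120 - \left(A - 14\right),g{\left(-1 \right)} + 6 \left(-7\right) \right)}} = \frac{1}{\left(-120 - \left(40 - 14\right)\right) \left(\left(-120 - \left(40 - 14\right)\right)^{2} + 8 \left(-1 + 6 \left(-7\right)\right)\right)} = \frac{1}{\left(-120 - \left(40 - 14\right)\right) \left(\left(-120 - \left(40 - 14\right)\right)^{2} + 8 \left(-1 - 42\right)\right)} = \frac{1}{\left(-120 - 26\right) \left(\left(-120 - 26\right)^{2} + 8 \left(-43\right)\right)} = \frac{1}{\left(-120 - 26\right) \left(\left(-120 - 26\right)^{2} - 344\right)} = \frac{1}{\left(-146\right) \left(\left(-146\right)^{2} - 344\right)} = \frac{1}{\left(-146\right) \left(21316 - 344\right)} = \frac{1}{\left(-146\right) 20972} = \frac{1}{-3061912} = - \frac{1}{3061912}$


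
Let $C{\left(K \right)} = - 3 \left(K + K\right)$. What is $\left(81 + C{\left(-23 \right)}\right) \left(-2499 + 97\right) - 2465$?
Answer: $-528503$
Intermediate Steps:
$C{\left(K \right)} = - 6 K$ ($C{\left(K \right)} = - 3 \cdot 2 K = - 6 K$)
$\left(81 + C{\left(-23 \right)}\right) \left(-2499 + 97\right) - 2465 = \left(81 - -138\right) \left(-2499 + 97\right) - 2465 = \left(81 + 138\right) \left(-2402\right) - 2465 = 219 \left(-2402\right) - 2465 = -526038 - 2465 = -528503$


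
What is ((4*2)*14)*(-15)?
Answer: -1680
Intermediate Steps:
((4*2)*14)*(-15) = (8*14)*(-15) = 112*(-15) = -1680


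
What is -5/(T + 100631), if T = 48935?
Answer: -5/149566 ≈ -3.3430e-5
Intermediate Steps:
-5/(T + 100631) = -5/(48935 + 100631) = -5/149566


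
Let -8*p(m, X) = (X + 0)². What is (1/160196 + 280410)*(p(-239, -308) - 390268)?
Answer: -9031862627863743/80098 ≈ -1.1276e+11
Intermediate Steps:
p(m, X) = -X²/8 (p(m, X) = -(X + 0)²/8 = -X²/8)
(1/160196 + 280410)*(p(-239, -308) - 390268) = (1/160196 + 280410)*(-⅛*(-308)² - 390268) = (1/160196 + 280410)*(-⅛*94864 - 390268) = 44920560361*(-11858 - 390268)/160196 = (44920560361/160196)*(-402126) = -9031862627863743/80098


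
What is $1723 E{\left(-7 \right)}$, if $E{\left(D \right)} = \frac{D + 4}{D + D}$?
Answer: $\frac{5169}{14} \approx 369.21$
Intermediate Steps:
$E{\left(D \right)} = \frac{4 + D}{2 D}$
$1723 E{\left(-7 \right)} = 1723 \frac{4 - 7}{2 \left(-7\right)} = 1723 \cdot \frac{1}{2} \left(- \frac{1}{7}\right) \left(-3\right) = 1723 \cdot \frac{3}{14} = \frac{5169}{14}$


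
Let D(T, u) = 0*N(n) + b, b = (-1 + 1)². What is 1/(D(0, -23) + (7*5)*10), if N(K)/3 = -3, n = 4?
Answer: 1/350 ≈ 0.0028571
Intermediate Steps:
N(K) = -9 (N(K) = 3*(-3) = -9)
b = 0 (b = 0² = 0)
D(T, u) = 0 (D(T, u) = 0*(-9) + 0 = 0 + 0 = 0)
1/(D(0, -23) + (7*5)*10) = 1/(0 + (7*5)*10) = 1/(0 + 35*10) = 1/(0 + 350) = 1/350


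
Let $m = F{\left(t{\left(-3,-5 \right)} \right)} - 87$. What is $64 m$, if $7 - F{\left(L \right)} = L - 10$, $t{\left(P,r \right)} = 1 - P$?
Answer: $-4736$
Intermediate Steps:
$F{\left(L \right)} = 17 - L$ ($F{\left(L \right)} = 7 - \left(L - 10\right) = 7 - \left(-10 + L\right) = 17 - L$)
$m = -74$ ($m = \left(17 - \left(1 - -3\right)\right) - 87 = \left(17 - \left(1 + 3\right)\right) - 87 = \left(17 - 4\right) - 87 = 13 - 87 = -74$)
$64 m = 64 \left(-74\right) = -4736$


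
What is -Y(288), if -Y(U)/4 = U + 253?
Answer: 2164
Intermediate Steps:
Y(U) = -1012 - 4*U (Y(U) = -4*(U + 253) = -4*(253 + U) = -1012 - 4*U)
-Y(288) = -(-1012 - 4*288) = -(-1012 - 1152) = -1*(-2164) = 2164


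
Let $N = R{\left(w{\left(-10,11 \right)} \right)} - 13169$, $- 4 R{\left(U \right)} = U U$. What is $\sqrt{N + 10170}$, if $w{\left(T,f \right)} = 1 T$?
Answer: $12 i \sqrt{21} \approx 54.991 i$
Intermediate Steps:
$w{\left(T,f \right)} = T$
$R{\left(U \right)} = - \frac{U^{2}}{4}$ ($R{\left(U \right)} = - \frac{U U}{4} = - \frac{U^{2}}{4}$)
$N = -13194$ ($N = - \frac{\left(-10\right)^{2}}{4} - 13169 = \left(- \frac{1}{4}\right) 100 - 13169 = -25 - 13169 = -13194$)
$\sqrt{N + 10170} = \sqrt{-13194 + 10170} = \sqrt{-3024} = 12 i \sqrt{21}$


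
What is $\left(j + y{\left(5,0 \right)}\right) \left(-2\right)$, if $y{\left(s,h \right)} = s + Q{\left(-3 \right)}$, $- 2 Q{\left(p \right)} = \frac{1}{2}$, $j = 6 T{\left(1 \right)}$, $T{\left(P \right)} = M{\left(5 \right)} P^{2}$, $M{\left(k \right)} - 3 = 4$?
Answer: $- \frac{187}{2} \approx -93.5$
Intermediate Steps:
$M{\left(k \right)} = 7$ ($M{\left(k \right)} = 3 + 4 = 7$)
$T{\left(P \right)} = 7 P^{2}$
$j = 42$ ($j = 6 \cdot 7 \cdot 1^{2} = 6 \cdot 7 \cdot 1 = 6 \cdot 7 = 42$)
$Q{\left(p \right)} = - \frac{1}{4}$ ($Q{\left(p \right)} = - \frac{1}{2 \cdot 2} = \left(- \frac{1}{2}\right) \frac{1}{2} = - \frac{1}{4}$)
$y{\left(s,h \right)} = - \frac{1}{4} + s$ ($y{\left(s,h \right)} = s - \frac{1}{4} = - \frac{1}{4} + s$)
$\left(j + y{\left(5,0 \right)}\right) \left(-2\right) = \left(42 + \left(- \frac{1}{4} + 5\right)\right) \left(-2\right) = \left(42 + \frac{19}{4}\right) \left(-2\right) = \frac{187}{4} \left(-2\right) = - \frac{187}{2}$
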